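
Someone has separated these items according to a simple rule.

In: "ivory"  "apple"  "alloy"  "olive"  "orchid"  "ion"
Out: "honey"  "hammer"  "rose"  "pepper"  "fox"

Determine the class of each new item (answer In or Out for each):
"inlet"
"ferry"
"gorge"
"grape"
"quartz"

In, Out, Out, Out, Out

Every 'In' example satisfies: starts with a vowel. None of the 'Out' examples do.
"inlet": starts with 'i' — meets the rule, so In.
"ferry": starts with 'f' — does not fit, so Out.
"gorge": starts with 'g' — does not fit, so Out.
"grape": starts with 'g' — does not fit, so Out.
"quartz": starts with 'q' — does not fit, so Out.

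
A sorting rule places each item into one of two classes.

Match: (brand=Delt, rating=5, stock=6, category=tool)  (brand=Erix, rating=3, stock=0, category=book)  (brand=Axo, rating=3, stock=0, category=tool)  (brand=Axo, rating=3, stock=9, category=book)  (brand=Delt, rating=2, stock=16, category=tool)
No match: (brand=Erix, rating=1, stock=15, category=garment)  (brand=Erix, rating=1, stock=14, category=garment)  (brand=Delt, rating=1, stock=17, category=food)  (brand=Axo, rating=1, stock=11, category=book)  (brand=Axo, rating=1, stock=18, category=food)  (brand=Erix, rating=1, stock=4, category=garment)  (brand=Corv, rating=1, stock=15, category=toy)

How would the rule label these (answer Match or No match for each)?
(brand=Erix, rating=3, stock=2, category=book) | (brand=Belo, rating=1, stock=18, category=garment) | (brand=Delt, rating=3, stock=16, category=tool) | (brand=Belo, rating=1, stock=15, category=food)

The common property of the 'Match' items is: rating ≥ 2. No 'No match' item has it.
(brand=Erix, rating=3, stock=2, category=book): rating = 3, meets the rule → Match.
(brand=Belo, rating=1, stock=18, category=garment): rating = 1, fails this test → No match.
(brand=Delt, rating=3, stock=16, category=tool): rating = 3, meets the rule → Match.
(brand=Belo, rating=1, stock=15, category=food): rating = 1, fails this test → No match.

Match, No match, Match, No match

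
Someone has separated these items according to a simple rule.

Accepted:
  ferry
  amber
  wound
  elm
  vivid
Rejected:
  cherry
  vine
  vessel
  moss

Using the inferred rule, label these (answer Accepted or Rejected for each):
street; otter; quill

Rejected, Accepted, Accepted

The simplest hypothesis consistent with all the labels is: odd length.
street: length 6 — doesn't match, so Rejected. otter: length 5 — passes, so Accepted. quill: length 5 — passes, so Accepted.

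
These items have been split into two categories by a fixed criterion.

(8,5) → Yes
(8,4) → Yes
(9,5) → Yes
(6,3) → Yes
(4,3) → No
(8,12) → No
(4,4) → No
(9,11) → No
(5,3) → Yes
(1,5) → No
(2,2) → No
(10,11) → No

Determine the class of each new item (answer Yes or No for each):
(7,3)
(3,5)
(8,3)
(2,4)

'Yes' ⟺ first > second AND sum ≥ 8.
(7,3): 7 > 3, 7+3 = 10 — has this property, so Yes. (3,5): 3 < 5, 3+5 = 8 — does not fit, so No. (8,3): 8 > 3, 8+3 = 11 — has this property, so Yes. (2,4): 2 < 4, 2+4 = 6 — does not fit, so No.

Yes, No, Yes, No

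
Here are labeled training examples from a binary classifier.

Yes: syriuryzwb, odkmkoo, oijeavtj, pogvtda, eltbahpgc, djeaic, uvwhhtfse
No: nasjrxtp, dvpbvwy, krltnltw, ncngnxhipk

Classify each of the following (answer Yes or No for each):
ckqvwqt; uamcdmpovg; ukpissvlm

No, Yes, Yes

All 'Yes' examples share one property — has ≥ 2 vowels — and every 'No' example lacks it.
ckqvwqt → 0 vowels → No. uamcdmpovg → 3 vowels → Yes. ukpissvlm → 2 vowels → Yes.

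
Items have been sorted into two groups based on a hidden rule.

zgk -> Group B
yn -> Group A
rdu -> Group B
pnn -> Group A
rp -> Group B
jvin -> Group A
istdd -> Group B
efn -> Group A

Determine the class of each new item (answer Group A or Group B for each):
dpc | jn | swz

The distinguishing property — contains 'n' — holds for all the 'Group A' cases and none of the 'Group B' cases.
dpc: no 'n', does not fit → Group B.
jn: has 'n', checks out → Group A.
swz: no 'n', does not fit → Group B.

Group B, Group A, Group B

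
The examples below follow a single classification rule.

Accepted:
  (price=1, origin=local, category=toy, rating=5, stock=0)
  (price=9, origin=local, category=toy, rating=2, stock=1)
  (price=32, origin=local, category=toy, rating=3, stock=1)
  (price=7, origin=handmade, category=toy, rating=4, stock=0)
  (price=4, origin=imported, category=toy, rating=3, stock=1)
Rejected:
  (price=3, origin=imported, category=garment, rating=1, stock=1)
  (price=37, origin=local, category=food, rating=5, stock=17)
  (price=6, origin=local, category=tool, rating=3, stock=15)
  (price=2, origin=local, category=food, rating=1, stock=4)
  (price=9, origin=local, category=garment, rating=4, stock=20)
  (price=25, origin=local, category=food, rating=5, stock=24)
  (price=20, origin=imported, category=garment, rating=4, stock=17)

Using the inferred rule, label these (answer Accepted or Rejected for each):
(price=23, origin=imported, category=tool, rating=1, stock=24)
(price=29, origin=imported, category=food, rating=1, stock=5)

Rejected, Rejected

'Accepted' ⟺ category is toy.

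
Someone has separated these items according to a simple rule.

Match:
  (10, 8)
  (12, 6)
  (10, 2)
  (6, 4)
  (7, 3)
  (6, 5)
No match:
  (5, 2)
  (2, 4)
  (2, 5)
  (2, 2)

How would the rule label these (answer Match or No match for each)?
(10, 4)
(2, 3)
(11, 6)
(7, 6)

The common property of the 'Match' items is: sum ≥ 10. No 'No match' item has it.
(10, 4): Match (10+4 = 14). (2, 3): No match (2+3 = 5). (11, 6): Match (11+6 = 17). (7, 6): Match (7+6 = 13).

Match, No match, Match, Match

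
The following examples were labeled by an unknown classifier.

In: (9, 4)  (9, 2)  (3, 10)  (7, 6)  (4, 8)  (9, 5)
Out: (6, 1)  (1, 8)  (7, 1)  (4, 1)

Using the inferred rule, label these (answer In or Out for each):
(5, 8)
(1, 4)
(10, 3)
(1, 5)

In, Out, In, Out

The common property of the 'In' items is: sum ≥ 11. No 'Out' item has it.
(5, 8): In (5+8 = 13).
(1, 4): Out (1+4 = 5).
(10, 3): In (10+3 = 13).
(1, 5): Out (1+5 = 6).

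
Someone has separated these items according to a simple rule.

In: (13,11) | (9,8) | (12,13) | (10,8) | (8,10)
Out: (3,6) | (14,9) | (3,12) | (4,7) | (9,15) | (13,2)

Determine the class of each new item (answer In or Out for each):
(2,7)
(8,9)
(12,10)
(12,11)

Out, In, In, In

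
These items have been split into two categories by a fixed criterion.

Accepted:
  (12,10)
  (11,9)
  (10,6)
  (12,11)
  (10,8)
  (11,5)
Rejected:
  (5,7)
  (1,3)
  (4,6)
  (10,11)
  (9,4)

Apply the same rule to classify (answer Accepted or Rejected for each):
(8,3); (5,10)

The pattern is that an item is 'Accepted' exactly when: first > second AND sum ≥ 16.

Rejected, Rejected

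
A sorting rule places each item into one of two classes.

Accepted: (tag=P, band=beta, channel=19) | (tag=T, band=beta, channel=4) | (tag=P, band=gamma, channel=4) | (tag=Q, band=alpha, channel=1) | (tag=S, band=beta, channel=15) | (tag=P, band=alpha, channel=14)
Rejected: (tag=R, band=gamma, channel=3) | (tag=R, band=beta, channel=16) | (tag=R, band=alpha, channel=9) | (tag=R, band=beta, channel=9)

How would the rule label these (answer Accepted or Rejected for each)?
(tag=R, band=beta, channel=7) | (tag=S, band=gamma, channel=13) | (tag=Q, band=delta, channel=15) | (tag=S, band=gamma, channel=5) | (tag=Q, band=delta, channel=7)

All 'Accepted' examples share one property — tag is not R — and every 'Rejected' example lacks it.
(tag=R, band=beta, channel=7) — tag is R, hence Rejected.
(tag=S, band=gamma, channel=13) — tag is S, hence Accepted.
(tag=Q, band=delta, channel=15) — tag is Q, hence Accepted.
(tag=S, band=gamma, channel=5) — tag is S, hence Accepted.
(tag=Q, band=delta, channel=7) — tag is Q, hence Accepted.

Rejected, Accepted, Accepted, Accepted, Accepted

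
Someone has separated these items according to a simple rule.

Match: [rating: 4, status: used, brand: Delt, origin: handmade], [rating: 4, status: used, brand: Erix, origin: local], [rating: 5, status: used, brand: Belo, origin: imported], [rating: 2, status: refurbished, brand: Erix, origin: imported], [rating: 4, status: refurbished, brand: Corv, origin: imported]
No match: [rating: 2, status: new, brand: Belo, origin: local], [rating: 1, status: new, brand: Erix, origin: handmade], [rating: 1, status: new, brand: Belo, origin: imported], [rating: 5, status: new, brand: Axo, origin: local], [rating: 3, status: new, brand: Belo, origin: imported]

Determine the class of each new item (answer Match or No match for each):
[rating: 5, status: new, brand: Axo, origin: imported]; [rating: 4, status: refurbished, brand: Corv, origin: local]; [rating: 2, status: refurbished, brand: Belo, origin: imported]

The distinguishing property — status is not new — holds for all the 'Match' cases and none of the 'No match' cases.
[rating: 5, status: new, brand: Axo, origin: imported] → status is new → No match. [rating: 4, status: refurbished, brand: Corv, origin: local] → status is refurbished → Match. [rating: 2, status: refurbished, brand: Belo, origin: imported] → status is refurbished → Match.

No match, Match, Match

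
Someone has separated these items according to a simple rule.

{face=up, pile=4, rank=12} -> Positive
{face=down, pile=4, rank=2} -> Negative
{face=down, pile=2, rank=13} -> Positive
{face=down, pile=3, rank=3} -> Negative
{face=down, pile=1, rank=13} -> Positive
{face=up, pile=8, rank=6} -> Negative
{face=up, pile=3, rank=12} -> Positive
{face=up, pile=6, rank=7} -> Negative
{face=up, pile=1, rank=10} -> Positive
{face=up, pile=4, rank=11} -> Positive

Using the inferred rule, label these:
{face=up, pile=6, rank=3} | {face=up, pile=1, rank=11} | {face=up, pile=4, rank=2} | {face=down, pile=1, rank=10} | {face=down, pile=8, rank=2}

Negative, Positive, Negative, Positive, Negative

Rule: rank ≥ 10. This holds for each 'Positive' example and fails for each 'Negative' one.
Negative: {face=up, pile=6, rank=3}, since rank = 3.
Positive: {face=up, pile=1, rank=11}, since rank = 11.
Negative: {face=up, pile=4, rank=2}, since rank = 2.
Positive: {face=down, pile=1, rank=10}, since rank = 10.
Negative: {face=down, pile=8, rank=2}, since rank = 2.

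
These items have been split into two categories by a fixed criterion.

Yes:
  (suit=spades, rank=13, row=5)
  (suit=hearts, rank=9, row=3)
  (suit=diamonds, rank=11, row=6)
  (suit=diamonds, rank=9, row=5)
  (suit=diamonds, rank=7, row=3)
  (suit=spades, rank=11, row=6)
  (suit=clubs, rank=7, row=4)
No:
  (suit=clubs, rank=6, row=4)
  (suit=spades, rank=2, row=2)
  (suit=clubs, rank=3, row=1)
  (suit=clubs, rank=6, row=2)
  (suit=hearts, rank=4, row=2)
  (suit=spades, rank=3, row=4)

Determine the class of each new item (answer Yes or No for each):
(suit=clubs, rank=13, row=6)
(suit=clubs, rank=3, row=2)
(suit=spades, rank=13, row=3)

One predicate separates the groups cleanly: rank ≥ 7.

Yes, No, Yes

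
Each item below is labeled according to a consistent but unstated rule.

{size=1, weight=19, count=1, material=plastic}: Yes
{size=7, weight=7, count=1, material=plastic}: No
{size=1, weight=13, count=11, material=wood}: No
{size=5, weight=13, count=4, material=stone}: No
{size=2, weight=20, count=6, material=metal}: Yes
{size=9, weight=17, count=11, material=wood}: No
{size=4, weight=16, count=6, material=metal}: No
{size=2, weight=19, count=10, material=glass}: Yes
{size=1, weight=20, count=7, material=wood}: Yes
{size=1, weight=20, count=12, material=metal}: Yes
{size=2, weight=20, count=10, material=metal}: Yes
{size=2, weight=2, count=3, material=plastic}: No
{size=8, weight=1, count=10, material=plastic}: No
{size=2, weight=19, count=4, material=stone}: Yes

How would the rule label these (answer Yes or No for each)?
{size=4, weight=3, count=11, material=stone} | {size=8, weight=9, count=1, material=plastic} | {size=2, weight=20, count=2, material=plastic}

The pattern is that an item is 'Yes' exactly when: weight ≥ 19.
{size=4, weight=3, count=11, material=stone} — weight = 3, hence No. {size=8, weight=9, count=1, material=plastic} — weight = 9, hence No. {size=2, weight=20, count=2, material=plastic} — weight = 20, hence Yes.

No, No, Yes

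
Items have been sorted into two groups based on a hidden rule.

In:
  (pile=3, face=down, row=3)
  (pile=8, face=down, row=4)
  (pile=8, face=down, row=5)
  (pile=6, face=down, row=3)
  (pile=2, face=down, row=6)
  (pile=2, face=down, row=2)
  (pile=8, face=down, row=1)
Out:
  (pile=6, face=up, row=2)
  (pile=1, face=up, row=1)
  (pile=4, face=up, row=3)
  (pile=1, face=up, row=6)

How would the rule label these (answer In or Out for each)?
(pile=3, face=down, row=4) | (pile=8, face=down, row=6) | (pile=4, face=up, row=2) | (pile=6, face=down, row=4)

In, In, Out, In

The simplest hypothesis consistent with all the labels is: face is down.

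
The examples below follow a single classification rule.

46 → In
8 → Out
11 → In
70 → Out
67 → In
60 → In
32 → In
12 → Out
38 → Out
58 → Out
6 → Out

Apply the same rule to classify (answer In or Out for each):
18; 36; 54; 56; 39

In, Out, Out, Out, In

'In' ⟺ ≡ 4 (mod 7).
18: 18 mod 7 = 4, checks out → In.
36: 36 mod 7 = 1, doesn't match → Out.
54: 54 mod 7 = 5, doesn't match → Out.
56: 56 mod 7 = 0, doesn't match → Out.
39: 39 mod 7 = 4, checks out → In.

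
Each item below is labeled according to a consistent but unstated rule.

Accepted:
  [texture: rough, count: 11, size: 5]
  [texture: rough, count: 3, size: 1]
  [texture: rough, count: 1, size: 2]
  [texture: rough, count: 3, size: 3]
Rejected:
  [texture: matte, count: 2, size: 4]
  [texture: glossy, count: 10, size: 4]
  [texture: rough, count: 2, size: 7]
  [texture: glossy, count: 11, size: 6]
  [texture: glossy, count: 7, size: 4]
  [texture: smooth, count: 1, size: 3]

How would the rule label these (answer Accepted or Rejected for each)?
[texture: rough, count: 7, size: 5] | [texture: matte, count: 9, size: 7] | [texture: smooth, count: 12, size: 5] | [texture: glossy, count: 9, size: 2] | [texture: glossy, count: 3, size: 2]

Accepted, Rejected, Rejected, Rejected, Rejected

The distinguishing property — texture is rough AND size ≤ 5 — holds for all the 'Accepted' cases and none of the 'Rejected' cases.
[texture: rough, count: 7, size: 5] → texture is rough, size = 5 → Accepted. [texture: matte, count: 9, size: 7] → texture is matte, size = 7 → Rejected. [texture: smooth, count: 12, size: 5] → texture is smooth, size = 5 → Rejected. [texture: glossy, count: 9, size: 2] → texture is glossy, size = 2 → Rejected. [texture: glossy, count: 3, size: 2] → texture is glossy, size = 2 → Rejected.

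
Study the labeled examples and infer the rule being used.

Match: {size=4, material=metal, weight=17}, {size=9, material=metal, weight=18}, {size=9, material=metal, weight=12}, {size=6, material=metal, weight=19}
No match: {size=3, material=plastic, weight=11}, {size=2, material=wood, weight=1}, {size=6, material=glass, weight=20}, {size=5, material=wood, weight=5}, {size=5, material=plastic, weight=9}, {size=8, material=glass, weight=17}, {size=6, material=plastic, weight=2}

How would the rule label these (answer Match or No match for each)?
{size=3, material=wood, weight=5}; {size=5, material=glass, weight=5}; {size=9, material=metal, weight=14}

No match, No match, Match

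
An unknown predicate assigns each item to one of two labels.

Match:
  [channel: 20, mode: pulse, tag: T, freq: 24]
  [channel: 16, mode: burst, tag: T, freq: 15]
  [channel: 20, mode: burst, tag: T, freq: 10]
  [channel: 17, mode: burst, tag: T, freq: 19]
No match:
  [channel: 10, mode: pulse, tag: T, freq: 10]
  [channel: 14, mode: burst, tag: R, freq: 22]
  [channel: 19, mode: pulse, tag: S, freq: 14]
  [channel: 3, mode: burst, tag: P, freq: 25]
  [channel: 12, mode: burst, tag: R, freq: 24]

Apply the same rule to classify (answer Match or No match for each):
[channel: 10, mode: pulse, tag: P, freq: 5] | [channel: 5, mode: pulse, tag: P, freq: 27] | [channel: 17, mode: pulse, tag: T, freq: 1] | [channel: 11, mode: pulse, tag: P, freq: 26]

The distinguishing property — tag is T AND channel ≥ 12 — holds for all the 'Match' cases and none of the 'No match' cases.
[channel: 10, mode: pulse, tag: P, freq: 5]: No match (tag is P, channel = 10). [channel: 5, mode: pulse, tag: P, freq: 27]: No match (tag is P, channel = 5). [channel: 17, mode: pulse, tag: T, freq: 1]: Match (tag is T, channel = 17). [channel: 11, mode: pulse, tag: P, freq: 26]: No match (tag is P, channel = 11).

No match, No match, Match, No match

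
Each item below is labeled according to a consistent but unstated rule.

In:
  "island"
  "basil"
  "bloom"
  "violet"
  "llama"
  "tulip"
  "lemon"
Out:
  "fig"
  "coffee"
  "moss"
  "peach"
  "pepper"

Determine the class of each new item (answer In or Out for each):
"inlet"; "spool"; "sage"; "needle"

Looking at the examples, the only property every 'In' case has and every 'Out' case lacks is: contains 'l'.
"inlet" — has 'l', hence In. "spool" — has 'l', hence In. "sage" — no 'l', hence Out. "needle" — has 'l', hence In.

In, In, Out, In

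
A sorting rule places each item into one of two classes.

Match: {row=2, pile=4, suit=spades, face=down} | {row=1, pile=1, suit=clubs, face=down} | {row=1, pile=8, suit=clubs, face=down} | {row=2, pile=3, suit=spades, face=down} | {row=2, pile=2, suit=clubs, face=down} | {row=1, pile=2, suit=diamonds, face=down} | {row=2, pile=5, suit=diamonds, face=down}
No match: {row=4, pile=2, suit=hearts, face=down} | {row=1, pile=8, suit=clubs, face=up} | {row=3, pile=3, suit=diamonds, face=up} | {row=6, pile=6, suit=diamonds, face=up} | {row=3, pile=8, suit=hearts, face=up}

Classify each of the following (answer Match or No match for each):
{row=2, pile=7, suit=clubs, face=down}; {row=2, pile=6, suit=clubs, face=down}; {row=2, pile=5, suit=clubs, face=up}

Match, Match, No match

A rule that fits every label: face is down AND row ≤ 2 — true of each 'Match' example, false of each 'No match' one.
{row=2, pile=7, suit=clubs, face=down}: face is down, row = 2, satisfies this → Match.
{row=2, pile=6, suit=clubs, face=down}: face is down, row = 2, satisfies this → Match.
{row=2, pile=5, suit=clubs, face=up}: face is up, row = 2, does not pass → No match.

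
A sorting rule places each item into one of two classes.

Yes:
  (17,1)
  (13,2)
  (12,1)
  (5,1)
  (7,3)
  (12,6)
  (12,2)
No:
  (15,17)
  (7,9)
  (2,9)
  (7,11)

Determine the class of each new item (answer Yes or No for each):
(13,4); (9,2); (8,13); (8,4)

Yes, Yes, No, Yes

The pattern is that an item is 'Yes' exactly when: first > second.
(13,4) — 13 > 4, hence Yes. (9,2) — 9 > 2, hence Yes. (8,13) — 8 < 13, hence No. (8,4) — 8 > 4, hence Yes.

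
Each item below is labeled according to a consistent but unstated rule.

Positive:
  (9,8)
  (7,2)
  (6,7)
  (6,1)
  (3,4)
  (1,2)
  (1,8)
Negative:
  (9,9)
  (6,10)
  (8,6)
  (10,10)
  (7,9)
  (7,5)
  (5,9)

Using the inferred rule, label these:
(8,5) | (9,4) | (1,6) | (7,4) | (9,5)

Positive, Positive, Positive, Positive, Negative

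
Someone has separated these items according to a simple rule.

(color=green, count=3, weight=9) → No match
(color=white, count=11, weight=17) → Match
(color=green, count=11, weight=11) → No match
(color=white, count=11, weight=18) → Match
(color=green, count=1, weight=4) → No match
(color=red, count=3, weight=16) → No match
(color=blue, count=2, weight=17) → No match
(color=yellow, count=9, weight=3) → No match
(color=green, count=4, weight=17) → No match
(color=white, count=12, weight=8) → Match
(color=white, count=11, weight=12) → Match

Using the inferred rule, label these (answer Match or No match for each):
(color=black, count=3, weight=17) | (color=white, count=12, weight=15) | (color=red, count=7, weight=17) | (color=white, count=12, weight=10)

Checking candidate rules against both groups, what survives is: color is white.
No match: (color=black, count=3, weight=17), since color is black.
Match: (color=white, count=12, weight=15), since color is white.
No match: (color=red, count=7, weight=17), since color is red.
Match: (color=white, count=12, weight=10), since color is white.

No match, Match, No match, Match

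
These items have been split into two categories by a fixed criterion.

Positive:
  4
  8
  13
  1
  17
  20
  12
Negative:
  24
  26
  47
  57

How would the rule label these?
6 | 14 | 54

A rule that fits every label: at most 20 — true of each 'Positive' example, false of each 'Negative' one.
6: 6 ≤ 20, qualifies → Positive. 14: 14 ≤ 20, qualifies → Positive. 54: 54 > 20, does not pass → Negative.

Positive, Positive, Negative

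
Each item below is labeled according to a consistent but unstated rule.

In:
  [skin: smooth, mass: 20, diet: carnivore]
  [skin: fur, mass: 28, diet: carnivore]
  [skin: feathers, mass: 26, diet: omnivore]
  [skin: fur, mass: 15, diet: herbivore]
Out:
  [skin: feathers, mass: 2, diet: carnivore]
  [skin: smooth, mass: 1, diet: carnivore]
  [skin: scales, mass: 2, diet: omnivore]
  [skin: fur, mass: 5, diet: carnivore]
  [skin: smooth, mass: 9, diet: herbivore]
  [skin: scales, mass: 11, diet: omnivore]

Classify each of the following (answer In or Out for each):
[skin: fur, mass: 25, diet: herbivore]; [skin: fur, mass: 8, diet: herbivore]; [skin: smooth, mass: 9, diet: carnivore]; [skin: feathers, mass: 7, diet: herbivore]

The common property of the 'In' items is: mass ≥ 15. No 'Out' item has it.
[skin: fur, mass: 25, diet: herbivore] — mass = 25, hence In. [skin: fur, mass: 8, diet: herbivore] — mass = 8, hence Out. [skin: smooth, mass: 9, diet: carnivore] — mass = 9, hence Out. [skin: feathers, mass: 7, diet: herbivore] — mass = 7, hence Out.

In, Out, Out, Out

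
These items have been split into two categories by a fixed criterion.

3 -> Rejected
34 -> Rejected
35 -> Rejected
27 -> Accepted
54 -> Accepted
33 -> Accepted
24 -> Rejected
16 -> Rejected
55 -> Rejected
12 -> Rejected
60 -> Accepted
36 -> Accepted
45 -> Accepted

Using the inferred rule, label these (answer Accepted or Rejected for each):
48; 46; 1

Accepted, Rejected, Rejected

The distinguishing property — multiple of 3 AND at least 27 — holds for all the 'Accepted' cases and none of the 'Rejected' cases.
48 — 48 = 3·16, 48 ≥ 27, hence Accepted. 46 — 46 = 3·15 + 1, 46 ≥ 27, hence Rejected. 1 — 1 = 3·0 + 1, 1 < 27, hence Rejected.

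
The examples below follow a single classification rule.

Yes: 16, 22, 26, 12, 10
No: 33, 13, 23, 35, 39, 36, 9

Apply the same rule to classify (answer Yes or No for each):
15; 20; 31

No, Yes, No

The pattern is that an item is 'Yes' exactly when: even AND at most 26.
15 — 15 is odd, 15 ≤ 26, hence No. 20 — 20 is even, 20 ≤ 26, hence Yes. 31 — 31 is odd, 31 > 26, hence No.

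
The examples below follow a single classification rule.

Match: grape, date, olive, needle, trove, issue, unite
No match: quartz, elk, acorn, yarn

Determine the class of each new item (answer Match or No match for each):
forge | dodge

One predicate separates the groups cleanly: ends with 'e'.

Match, Match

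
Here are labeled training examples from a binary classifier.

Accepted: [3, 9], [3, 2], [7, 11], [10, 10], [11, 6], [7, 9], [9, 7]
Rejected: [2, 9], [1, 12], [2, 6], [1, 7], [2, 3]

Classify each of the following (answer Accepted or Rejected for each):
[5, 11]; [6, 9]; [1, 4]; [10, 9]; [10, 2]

The common property of the 'Accepted' items is: first ≥ 3. No 'Rejected' item has it.
[5, 11]: first 5, checks out → Accepted. [6, 9]: first 6, checks out → Accepted. [1, 4]: first 1, doesn't qualify → Rejected. [10, 9]: first 10, checks out → Accepted. [10, 2]: first 10, checks out → Accepted.

Accepted, Accepted, Rejected, Accepted, Accepted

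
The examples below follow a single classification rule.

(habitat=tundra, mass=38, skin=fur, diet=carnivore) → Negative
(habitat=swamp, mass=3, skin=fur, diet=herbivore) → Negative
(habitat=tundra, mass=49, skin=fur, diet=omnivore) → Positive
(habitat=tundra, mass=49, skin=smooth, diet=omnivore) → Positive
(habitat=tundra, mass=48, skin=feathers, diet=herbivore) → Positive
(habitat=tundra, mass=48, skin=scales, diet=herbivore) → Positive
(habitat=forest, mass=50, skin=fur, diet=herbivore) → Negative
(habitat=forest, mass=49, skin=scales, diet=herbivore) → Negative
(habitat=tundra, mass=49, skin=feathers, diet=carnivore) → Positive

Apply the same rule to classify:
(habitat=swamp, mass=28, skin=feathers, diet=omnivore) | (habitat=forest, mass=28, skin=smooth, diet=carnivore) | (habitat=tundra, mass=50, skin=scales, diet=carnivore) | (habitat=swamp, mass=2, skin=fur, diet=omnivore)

Negative, Negative, Positive, Negative

The classifier is using: habitat is tundra AND mass ≥ 48.
(habitat=swamp, mass=28, skin=feathers, diet=omnivore): Negative (habitat is swamp, mass = 28).
(habitat=forest, mass=28, skin=smooth, diet=carnivore): Negative (habitat is forest, mass = 28).
(habitat=tundra, mass=50, skin=scales, diet=carnivore): Positive (habitat is tundra, mass = 50).
(habitat=swamp, mass=2, skin=fur, diet=omnivore): Negative (habitat is swamp, mass = 2).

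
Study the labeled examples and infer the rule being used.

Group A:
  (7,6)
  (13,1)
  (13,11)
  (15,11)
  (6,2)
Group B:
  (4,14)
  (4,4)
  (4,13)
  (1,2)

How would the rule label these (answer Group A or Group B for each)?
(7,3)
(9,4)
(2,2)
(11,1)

Group A, Group A, Group B, Group A

The pattern is that an item is 'Group A' exactly when: first > second.
(7,3): 7 > 3 — has this property, so Group A. (9,4): 9 > 4 — has this property, so Group A. (2,2): 2 = 2 — doesn't qualify, so Group B. (11,1): 11 > 1 — has this property, so Group A.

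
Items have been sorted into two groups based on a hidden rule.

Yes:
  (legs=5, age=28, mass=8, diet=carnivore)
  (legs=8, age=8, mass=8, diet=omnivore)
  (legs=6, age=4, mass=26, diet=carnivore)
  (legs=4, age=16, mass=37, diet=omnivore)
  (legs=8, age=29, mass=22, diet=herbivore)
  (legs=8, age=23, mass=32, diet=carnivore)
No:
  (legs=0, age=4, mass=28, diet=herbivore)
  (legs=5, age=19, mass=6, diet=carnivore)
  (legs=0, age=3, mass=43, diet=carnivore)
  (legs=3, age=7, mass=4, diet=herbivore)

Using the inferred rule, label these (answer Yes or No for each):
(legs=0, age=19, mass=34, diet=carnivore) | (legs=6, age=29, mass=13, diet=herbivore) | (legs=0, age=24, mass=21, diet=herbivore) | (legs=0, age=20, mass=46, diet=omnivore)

No, Yes, No, No

Rule: legs ≥ 3 AND mass ≥ 8. This holds for each 'Yes' example and fails for each 'No' one.
(legs=0, age=19, mass=34, diet=carnivore): No (legs = 0, mass = 34).
(legs=6, age=29, mass=13, diet=herbivore): Yes (legs = 6, mass = 13).
(legs=0, age=24, mass=21, diet=herbivore): No (legs = 0, mass = 21).
(legs=0, age=20, mass=46, diet=omnivore): No (legs = 0, mass = 46).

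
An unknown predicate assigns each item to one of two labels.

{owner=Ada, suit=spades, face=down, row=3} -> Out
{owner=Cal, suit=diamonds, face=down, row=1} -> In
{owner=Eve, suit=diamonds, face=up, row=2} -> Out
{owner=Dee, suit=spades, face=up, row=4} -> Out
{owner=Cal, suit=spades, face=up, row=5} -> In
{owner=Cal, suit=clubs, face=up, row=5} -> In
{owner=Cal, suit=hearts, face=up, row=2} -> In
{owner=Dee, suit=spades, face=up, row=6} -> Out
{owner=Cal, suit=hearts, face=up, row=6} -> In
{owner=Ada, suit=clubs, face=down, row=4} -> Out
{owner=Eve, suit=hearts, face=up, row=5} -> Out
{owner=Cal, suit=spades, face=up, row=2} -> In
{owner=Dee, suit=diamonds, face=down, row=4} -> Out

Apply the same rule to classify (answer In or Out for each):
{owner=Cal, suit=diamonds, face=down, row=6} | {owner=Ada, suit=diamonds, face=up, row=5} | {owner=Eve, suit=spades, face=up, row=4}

Every 'In' example satisfies: owner is Cal. None of the 'Out' examples do.
{owner=Cal, suit=diamonds, face=down, row=6} → owner is Cal → In.
{owner=Ada, suit=diamonds, face=up, row=5} → owner is Ada → Out.
{owner=Eve, suit=spades, face=up, row=4} → owner is Eve → Out.

In, Out, Out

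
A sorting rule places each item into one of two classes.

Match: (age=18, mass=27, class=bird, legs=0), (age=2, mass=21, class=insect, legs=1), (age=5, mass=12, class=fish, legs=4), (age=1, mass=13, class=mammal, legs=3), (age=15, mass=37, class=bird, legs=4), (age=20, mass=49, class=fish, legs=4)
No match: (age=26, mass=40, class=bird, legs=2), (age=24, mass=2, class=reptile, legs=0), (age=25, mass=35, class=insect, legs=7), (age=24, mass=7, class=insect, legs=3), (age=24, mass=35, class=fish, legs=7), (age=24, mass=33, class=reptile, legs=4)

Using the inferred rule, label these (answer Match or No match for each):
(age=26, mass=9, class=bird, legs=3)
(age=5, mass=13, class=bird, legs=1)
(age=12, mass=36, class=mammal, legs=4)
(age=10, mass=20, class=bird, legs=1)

Every 'Match' example satisfies: age ≤ 20. None of the 'No match' examples do.
No match: (age=26, mass=9, class=bird, legs=3), since age = 26. Match: (age=5, mass=13, class=bird, legs=1), since age = 5. Match: (age=12, mass=36, class=mammal, legs=4), since age = 12. Match: (age=10, mass=20, class=bird, legs=1), since age = 10.

No match, Match, Match, Match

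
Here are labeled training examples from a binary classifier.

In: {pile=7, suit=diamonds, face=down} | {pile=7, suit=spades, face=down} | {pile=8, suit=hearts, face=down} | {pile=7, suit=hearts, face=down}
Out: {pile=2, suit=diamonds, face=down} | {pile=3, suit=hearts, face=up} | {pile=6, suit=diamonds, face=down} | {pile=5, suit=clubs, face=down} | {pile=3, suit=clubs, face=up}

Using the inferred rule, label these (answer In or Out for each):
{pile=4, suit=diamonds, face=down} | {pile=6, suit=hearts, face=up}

The distinguishing property — pile ≥ 7 — holds for all the 'In' cases and none of the 'Out' cases.
{pile=4, suit=diamonds, face=down} → pile = 4 → Out.
{pile=6, suit=hearts, face=up} → pile = 6 → Out.

Out, Out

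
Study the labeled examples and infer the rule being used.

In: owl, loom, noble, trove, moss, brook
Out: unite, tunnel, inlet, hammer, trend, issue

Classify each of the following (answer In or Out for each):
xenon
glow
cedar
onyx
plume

The distinguishing property — contains 'o' — holds for all the 'In' cases and none of the 'Out' cases.

In, In, Out, In, Out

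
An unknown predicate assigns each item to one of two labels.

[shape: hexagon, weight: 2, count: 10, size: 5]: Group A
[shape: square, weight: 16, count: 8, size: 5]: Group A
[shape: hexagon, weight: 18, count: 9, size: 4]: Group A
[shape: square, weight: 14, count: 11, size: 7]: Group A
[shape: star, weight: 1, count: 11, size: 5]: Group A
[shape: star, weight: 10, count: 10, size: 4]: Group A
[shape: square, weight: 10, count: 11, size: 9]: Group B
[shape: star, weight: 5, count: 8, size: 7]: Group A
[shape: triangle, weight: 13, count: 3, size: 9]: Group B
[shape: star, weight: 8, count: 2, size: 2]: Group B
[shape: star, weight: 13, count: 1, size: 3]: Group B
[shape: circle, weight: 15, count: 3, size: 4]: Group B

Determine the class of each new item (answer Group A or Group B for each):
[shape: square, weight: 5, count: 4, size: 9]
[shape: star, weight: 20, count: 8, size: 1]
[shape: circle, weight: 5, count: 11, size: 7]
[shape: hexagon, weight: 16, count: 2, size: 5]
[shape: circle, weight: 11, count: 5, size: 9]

The classifier is using: count ≥ 8 AND size ≤ 7.
[shape: square, weight: 5, count: 4, size: 9]: Group B (count = 4, size = 9).
[shape: star, weight: 20, count: 8, size: 1]: Group A (count = 8, size = 1).
[shape: circle, weight: 5, count: 11, size: 7]: Group A (count = 11, size = 7).
[shape: hexagon, weight: 16, count: 2, size: 5]: Group B (count = 2, size = 5).
[shape: circle, weight: 11, count: 5, size: 9]: Group B (count = 5, size = 9).

Group B, Group A, Group A, Group B, Group B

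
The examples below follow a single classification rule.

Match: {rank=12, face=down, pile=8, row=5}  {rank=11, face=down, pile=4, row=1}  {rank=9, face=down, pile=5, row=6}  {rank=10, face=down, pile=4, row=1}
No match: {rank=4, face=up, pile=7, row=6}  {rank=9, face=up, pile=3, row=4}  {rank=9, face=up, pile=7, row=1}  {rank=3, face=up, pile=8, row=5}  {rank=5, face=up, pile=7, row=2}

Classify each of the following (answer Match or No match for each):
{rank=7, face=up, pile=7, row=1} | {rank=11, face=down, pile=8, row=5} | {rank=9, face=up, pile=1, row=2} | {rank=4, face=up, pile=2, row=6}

Looking at the examples, the only property every 'Match' case has and every 'No match' case lacks is: face is down.
{rank=7, face=up, pile=7, row=1} — face is up, hence No match.
{rank=11, face=down, pile=8, row=5} — face is down, hence Match.
{rank=9, face=up, pile=1, row=2} — face is up, hence No match.
{rank=4, face=up, pile=2, row=6} — face is up, hence No match.

No match, Match, No match, No match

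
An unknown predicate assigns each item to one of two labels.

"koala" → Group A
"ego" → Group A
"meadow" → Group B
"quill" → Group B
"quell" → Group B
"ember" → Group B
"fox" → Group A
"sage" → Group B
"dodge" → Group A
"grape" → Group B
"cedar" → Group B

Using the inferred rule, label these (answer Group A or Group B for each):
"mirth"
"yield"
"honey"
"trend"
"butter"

Group B, Group B, Group A, Group B, Group B

The common property of the 'Group A' items is: odd length AND contains 'o'. No 'Group B' item has it.
Group B: "mirth", since length 5, no 'o'.
Group B: "yield", since length 5, no 'o'.
Group A: "honey", since length 5, has 'o'.
Group B: "trend", since length 5, no 'o'.
Group B: "butter", since length 6, no 'o'.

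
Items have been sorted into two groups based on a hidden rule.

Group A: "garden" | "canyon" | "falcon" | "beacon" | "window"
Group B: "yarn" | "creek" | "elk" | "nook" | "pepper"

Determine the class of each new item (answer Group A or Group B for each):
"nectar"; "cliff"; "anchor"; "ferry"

The simplest hypothesis consistent with all the labels is: length 6 AND contains 'n'.
"nectar": length 6, has 'n' — passes, so Group A.
"cliff": length 5, no 'n' — does not pass, so Group B.
"anchor": length 6, has 'n' — passes, so Group A.
"ferry": length 5, no 'n' — does not pass, so Group B.

Group A, Group B, Group A, Group B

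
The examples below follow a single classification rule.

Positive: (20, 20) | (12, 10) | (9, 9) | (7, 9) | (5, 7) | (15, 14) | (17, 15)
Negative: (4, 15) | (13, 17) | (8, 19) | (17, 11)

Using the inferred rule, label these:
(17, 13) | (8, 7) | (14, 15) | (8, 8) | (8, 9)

Negative, Positive, Positive, Positive, Positive

The rule appears to be: |first − second| ≤ 2.
Negative: (17, 13), since |17−13| = 4. Positive: (8, 7), since |8−7| = 1. Positive: (14, 15), since |14−15| = 1. Positive: (8, 8), since |8−8| = 0. Positive: (8, 9), since |8−9| = 1.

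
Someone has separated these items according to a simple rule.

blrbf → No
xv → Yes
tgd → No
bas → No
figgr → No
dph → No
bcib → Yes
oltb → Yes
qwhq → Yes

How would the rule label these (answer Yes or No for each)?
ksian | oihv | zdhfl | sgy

No, Yes, No, No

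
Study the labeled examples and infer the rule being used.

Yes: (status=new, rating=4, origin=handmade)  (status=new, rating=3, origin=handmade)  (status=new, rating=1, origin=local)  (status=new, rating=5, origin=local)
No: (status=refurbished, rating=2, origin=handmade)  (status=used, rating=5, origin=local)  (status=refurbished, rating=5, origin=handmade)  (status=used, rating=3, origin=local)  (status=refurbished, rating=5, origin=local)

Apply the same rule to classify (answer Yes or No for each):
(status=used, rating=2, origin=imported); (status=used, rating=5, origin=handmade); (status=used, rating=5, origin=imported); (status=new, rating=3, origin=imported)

No, No, No, Yes

Every 'Yes' example satisfies: status is new. None of the 'No' examples do.
(status=used, rating=2, origin=imported): status is used — fails the rule, so No. (status=used, rating=5, origin=handmade): status is used — fails the rule, so No. (status=used, rating=5, origin=imported): status is used — fails the rule, so No. (status=new, rating=3, origin=imported): status is new — satisfies this, so Yes.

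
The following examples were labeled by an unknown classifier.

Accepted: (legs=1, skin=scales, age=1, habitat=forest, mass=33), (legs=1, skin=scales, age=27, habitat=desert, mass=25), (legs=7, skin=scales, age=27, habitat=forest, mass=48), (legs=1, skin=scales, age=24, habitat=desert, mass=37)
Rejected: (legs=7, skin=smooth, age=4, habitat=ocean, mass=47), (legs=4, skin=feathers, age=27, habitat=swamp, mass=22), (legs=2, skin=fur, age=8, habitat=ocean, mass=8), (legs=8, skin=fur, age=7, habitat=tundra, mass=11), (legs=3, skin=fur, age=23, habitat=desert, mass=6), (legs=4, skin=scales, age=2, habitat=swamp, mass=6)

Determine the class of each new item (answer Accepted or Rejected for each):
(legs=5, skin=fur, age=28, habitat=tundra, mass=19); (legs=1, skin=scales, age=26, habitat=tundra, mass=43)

Rejected, Accepted

The pattern is that an item is 'Accepted' exactly when: skin is scales AND mass ≥ 8.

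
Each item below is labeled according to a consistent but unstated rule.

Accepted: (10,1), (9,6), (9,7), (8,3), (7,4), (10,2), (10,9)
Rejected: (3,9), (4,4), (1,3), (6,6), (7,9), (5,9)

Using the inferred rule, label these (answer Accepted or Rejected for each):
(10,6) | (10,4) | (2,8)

Checking candidate rules against both groups, what survives is: first > second.
(10,6): Accepted (10 > 6). (10,4): Accepted (10 > 4). (2,8): Rejected (2 < 8).

Accepted, Accepted, Rejected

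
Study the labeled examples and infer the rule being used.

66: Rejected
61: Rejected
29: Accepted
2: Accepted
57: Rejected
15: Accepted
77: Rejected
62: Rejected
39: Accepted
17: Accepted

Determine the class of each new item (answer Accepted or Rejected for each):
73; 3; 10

Rejected, Accepted, Accepted

The common property of the 'Accepted' items is: at most 39. No 'Rejected' item has it.
73 → 73 > 39 → Rejected.
3 → 3 ≤ 39 → Accepted.
10 → 10 ≤ 39 → Accepted.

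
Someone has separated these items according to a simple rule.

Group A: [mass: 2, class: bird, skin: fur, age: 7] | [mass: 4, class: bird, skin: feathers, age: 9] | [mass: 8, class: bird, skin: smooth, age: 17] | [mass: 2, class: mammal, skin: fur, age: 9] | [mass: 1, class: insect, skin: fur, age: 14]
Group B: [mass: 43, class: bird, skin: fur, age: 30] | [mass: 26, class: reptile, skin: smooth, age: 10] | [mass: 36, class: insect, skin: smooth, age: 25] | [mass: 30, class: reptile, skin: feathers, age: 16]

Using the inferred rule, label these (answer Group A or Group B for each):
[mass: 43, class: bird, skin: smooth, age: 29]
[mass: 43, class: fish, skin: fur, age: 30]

The pattern is that an item is 'Group A' exactly when: mass ≤ 8.
[mass: 43, class: bird, skin: smooth, age: 29]: mass = 43, lacks this property → Group B.
[mass: 43, class: fish, skin: fur, age: 30]: mass = 43, lacks this property → Group B.

Group B, Group B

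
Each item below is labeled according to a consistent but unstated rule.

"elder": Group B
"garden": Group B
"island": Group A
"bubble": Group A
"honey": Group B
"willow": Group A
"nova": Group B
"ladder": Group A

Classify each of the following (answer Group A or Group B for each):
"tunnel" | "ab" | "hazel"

Rule: even length AND contains 'l'. This holds for each 'Group A' example and fails for each 'Group B' one.

Group A, Group B, Group B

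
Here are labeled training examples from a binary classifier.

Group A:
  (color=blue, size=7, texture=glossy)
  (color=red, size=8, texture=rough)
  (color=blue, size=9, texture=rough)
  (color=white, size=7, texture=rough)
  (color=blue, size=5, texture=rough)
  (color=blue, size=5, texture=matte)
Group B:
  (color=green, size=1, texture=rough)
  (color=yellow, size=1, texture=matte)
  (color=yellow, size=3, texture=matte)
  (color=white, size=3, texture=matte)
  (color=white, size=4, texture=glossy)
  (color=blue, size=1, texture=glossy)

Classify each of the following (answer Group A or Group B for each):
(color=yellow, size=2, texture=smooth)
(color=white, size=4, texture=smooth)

Group B, Group B

The rule appears to be: size ≥ 5.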